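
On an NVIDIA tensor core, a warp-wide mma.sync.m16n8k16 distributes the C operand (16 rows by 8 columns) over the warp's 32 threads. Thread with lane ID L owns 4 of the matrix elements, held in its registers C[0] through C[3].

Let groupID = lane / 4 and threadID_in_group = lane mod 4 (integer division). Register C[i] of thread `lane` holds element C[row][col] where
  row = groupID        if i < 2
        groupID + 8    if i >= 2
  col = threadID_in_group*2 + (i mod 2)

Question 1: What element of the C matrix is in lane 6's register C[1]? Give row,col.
1,5

lane 6->6/4=1, 6 mod 4=2
i=1  r:1+0->1  c:2·2+1->5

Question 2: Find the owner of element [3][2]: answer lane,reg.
13,0

r: 3->gid=3,r8=0  c: 2->tid=1,i&1=0
L=3*4+1=13  i=0*2+0=0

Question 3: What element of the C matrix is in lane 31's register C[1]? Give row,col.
lane 31: gid=7 (31/4), tid=3 (31%4)
i=1: r=7+0=7, c=3*2+1=7

7,7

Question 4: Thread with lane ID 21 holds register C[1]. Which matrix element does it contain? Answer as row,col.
5,3

lane 21→21/4=5, 21 mod 4=1
i=1  r:5+0→5  c:2·1+1→3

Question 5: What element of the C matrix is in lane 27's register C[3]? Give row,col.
14,7

L=27=>grp=27>>2=6, tig=27&3=3
[3]=>row 6+8=14  col 3·2+1=7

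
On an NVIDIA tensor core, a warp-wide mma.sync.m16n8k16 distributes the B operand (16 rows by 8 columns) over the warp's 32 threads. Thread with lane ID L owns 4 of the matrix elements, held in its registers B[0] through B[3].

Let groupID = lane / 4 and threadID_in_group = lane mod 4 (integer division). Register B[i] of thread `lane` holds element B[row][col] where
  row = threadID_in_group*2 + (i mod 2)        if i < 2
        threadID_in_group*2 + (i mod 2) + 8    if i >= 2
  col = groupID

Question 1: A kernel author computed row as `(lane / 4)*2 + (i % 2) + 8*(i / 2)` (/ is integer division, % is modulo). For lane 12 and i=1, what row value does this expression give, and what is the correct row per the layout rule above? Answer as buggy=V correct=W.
`(lane / 4)*2 + (i % 2) + 8*(i / 2)`[12,1]=>7
lane 12=>12/4=3, 12 mod 4=0
i=1  r:2·0+1+0=>1  c:3
row: 7 vs 1

buggy=7 correct=1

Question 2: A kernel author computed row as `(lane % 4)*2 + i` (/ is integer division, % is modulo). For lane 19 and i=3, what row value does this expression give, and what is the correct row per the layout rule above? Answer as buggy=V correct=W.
`(lane % 4)*2 + i`[19,3]⇒9
L=19⇒gr=19>>2=4, th=19&3=3
[3]⇒row 3·2+1+8=15  col gr=4
row: 9 vs 15

buggy=9 correct=15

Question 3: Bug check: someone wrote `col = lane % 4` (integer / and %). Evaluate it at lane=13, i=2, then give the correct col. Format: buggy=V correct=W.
`lane % 4`[13,2]->1
lane 13->13/4=3, 13 mod 4=1
i=2  r:2·1+0+8->10  c:3
col: 1 vs 3

buggy=1 correct=3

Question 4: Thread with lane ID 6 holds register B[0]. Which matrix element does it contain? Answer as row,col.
6: gr=1,th=2
[0] (2*2+0+0,1) = (4,1)

4,1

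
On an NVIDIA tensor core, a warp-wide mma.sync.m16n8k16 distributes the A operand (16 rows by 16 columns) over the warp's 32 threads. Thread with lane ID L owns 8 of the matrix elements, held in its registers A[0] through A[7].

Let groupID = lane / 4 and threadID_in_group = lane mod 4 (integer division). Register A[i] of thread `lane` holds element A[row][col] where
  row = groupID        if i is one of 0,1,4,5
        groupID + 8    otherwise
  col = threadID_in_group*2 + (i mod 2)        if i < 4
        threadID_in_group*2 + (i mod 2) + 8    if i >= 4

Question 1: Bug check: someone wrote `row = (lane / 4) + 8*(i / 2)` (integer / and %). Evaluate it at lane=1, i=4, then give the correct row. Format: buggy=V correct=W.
`(lane / 4) + 8*(i / 2)`[1,4]->16
lane 1->1/4=0, 1 mod 4=1
i=4  r:0+0->0  c:2·1+0+8->10
row: 16 vs 0

buggy=16 correct=0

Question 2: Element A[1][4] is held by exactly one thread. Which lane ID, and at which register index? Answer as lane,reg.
r=1⇒gr=1,Rb=0  c=4⇒Cb=0,th=2,odd=0
L=1*4+2=6  i=0*4+0*2+0=0

6,0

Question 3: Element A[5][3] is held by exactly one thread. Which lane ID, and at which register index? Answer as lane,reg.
r:5=>grp=5,rB=0  c:3=>cB=0,tig=1,lo=1
L=5*4+1=21  i=0*4+0*2+1=1

21,1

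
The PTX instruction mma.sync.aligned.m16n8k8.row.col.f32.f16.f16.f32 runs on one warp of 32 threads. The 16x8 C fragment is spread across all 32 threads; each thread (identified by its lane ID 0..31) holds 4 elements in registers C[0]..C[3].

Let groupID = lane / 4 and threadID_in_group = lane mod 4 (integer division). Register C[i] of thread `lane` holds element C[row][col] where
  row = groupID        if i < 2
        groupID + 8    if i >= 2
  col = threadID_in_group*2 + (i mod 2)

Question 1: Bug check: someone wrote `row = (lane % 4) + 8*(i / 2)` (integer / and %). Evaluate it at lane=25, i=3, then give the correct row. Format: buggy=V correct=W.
`(lane % 4) + 8*(i / 2)`[25,3]=>9
L=25=>grp=25>>2=6, tig=25&3=1
[3]=>row 6+8=14  col 1·2+1=3
row: 9 vs 14

buggy=9 correct=14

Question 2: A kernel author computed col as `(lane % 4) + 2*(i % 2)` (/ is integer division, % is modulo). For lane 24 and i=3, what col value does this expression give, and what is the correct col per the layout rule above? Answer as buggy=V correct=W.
`(lane % 4) + 2*(i % 2)`[24,3]->2
lane 24: g=6 (24/4), t=0 (24%4)
i=3: r=6+8=14, c=0*2+1=1
col: 2 vs 1

buggy=2 correct=1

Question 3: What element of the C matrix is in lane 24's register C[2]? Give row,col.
14,0

24: grp=6,tig=0
[2] (6+8,0*2+0) = (14,0)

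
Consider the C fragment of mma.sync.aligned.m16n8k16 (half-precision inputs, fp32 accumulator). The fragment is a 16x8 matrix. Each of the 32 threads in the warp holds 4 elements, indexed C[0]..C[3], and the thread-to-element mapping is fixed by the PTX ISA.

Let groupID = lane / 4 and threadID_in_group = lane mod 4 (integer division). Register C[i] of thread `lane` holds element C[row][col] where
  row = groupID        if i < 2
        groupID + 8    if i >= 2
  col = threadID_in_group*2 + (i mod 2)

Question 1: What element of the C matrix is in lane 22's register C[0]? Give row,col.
5,4

22: G=5,T=2
[0] (5+0,2*2+0) = (5,4)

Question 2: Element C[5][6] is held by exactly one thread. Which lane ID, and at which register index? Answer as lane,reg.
r=5⇒gr=5,Rb=0  c=6⇒th=3,odd=0
L=5*4+3=23  i=0*2+0=0

23,0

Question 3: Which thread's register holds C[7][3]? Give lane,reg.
29,1

r=7⇒gr=7,Rb=0  c=3⇒th=1,odd=1
L=7*4+1=29  i=0*2+1=1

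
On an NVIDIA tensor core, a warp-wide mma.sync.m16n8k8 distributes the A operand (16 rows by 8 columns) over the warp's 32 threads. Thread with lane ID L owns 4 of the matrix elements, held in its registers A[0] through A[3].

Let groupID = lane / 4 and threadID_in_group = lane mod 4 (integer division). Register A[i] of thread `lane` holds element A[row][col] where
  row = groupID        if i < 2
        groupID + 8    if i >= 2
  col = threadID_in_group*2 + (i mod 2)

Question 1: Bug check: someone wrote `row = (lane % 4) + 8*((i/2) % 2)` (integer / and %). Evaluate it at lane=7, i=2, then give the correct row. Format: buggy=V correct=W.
buggy=11 correct=9

`(lane % 4) + 8*((i/2) % 2)`[7,2]->11
lane 7->7/4=1, 7 mod 4=3
i=2  r:1+8->9  c:2·3+0->6
row: 11 vs 9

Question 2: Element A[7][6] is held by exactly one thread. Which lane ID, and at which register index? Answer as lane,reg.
r=7→G=7,rhi=0  c=6→T=3,p=0
L=7*4+3=31  i=0*2+0=0

31,0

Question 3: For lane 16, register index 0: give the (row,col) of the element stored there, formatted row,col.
4,0

L=16->g=16>>2=4, t=16&3=0
[0]->row 4+0=4  col 0·2+0=0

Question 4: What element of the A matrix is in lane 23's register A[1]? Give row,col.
23: g=5,t=3
[1] (5+0,3*2+1) = (5,7)

5,7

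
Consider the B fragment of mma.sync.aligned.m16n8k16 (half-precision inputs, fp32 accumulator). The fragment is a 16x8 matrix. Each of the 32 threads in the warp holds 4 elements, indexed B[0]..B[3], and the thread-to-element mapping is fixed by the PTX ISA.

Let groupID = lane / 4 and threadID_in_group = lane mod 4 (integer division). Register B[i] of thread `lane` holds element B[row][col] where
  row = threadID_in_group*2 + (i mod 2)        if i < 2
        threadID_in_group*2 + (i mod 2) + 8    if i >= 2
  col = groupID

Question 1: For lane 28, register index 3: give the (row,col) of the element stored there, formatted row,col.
9,7

L=28->gid=28>>2=7, tid=28&3=0
[3]->row 0·2+1+8=9  col gid=7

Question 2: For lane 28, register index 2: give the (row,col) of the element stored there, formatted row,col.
lane 28→28/4=7, 28 mod 4=0
i=2  r:2·0+0+8→8  c:7

8,7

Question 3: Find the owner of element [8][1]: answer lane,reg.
c: 1->gid=1  r: 8->r8=1,tid=0,i&1=0
L=1*4+0=4  i=1*2+0=2

4,2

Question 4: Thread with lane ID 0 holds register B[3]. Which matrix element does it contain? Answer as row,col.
0: gr=0,th=0
[3] (0*2+1+8,0) = (9,0)

9,0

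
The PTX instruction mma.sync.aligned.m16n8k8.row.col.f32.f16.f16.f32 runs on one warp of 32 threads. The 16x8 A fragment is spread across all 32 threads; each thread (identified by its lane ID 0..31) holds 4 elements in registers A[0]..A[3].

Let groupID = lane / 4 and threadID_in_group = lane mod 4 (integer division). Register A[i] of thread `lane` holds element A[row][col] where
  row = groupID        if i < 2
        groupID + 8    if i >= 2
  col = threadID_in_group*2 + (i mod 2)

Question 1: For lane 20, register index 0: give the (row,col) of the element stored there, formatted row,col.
lane 20: g=5 (20/4), t=0 (20%4)
i=0: r=5+0=5, c=0*2+0=0

5,0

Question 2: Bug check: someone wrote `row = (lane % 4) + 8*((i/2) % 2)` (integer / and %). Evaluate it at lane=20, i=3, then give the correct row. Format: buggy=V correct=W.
`(lane % 4) + 8*((i/2) % 2)`[20,3]=>8
L=20=>grp=20>>2=5, tig=20&3=0
[3]=>row 5+8=13  col 0·2+1=1
row: 8 vs 13

buggy=8 correct=13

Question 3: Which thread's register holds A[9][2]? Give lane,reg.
r=9→G=1,rhi=1  c=2→T=1,p=0
L=1*4+1=5  i=1*2+0=2

5,2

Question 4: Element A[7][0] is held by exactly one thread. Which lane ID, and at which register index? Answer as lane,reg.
28,0

r:7=>grp=7,rB=0  c:0=>tig=0,lo=0
L=7*4+0=28  i=0*2+0=0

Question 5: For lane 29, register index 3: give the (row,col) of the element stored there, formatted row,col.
lane 29: g=7 (29/4), t=1 (29%4)
i=3: r=7+8=15, c=1*2+1=3

15,3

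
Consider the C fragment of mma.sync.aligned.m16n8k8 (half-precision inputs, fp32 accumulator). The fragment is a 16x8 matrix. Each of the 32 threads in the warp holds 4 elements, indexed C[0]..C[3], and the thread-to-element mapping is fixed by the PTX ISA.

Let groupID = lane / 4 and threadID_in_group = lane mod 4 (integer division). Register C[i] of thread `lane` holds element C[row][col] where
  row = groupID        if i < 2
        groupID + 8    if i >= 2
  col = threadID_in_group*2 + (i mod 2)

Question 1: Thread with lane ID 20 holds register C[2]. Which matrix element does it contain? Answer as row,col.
lane 20=>20/4=5, 20 mod 4=0
i=2  r:5+8=>13  c:2·0+0=>0

13,0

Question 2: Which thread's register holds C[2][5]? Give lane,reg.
r:2=>grp=2,rB=0  c:5=>tig=2,lo=1
L=2*4+2=10  i=0*2+1=1

10,1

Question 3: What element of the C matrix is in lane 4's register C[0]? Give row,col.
lane 4->4/4=1, 4 mod 4=0
i=0  r:1+0->1  c:2·0+0->0

1,0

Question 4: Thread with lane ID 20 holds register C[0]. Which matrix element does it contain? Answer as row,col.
5,0

L=20→G=20>>2=5, T=20&3=0
[0]→row 5+0=5  col 0·2+0=0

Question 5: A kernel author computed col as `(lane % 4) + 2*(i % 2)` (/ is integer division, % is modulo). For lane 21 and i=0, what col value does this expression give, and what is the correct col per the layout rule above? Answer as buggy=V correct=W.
buggy=1 correct=2

`(lane % 4) + 2*(i % 2)`[21,0]->1
lane 21->21/4=5, 21 mod 4=1
i=0  r:5+0->5  c:2·1+0->2
col: 1 vs 2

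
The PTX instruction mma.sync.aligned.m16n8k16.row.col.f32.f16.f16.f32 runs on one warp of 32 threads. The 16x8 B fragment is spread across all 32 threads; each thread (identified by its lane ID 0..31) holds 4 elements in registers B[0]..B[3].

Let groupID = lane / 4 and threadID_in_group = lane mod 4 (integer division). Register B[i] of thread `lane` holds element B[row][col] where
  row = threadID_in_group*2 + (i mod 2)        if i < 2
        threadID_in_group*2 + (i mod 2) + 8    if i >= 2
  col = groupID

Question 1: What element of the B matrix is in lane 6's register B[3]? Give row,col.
13,1

L=6⇒gr=6>>2=1, th=6&3=2
[3]⇒row 2·2+1+8=13  col gr=1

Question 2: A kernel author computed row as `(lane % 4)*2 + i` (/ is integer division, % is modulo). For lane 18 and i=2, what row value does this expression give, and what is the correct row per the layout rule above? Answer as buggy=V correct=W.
buggy=6 correct=12

`(lane % 4)*2 + i`[18,2]⇒6
18: gr=4,th=2
[2] (2*2+0+8,4) = (12,4)
row: 6 vs 12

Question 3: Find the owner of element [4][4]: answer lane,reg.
18,0

c=4->g=4  r=4->rb=0,t=2,b0=0
L=4*4+2=18  i=0*2+0=0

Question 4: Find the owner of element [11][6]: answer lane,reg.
25,3

c=6⇒gr=6  r=11⇒Rb=1,th=1,odd=1
L=6*4+1=25  i=1*2+1=3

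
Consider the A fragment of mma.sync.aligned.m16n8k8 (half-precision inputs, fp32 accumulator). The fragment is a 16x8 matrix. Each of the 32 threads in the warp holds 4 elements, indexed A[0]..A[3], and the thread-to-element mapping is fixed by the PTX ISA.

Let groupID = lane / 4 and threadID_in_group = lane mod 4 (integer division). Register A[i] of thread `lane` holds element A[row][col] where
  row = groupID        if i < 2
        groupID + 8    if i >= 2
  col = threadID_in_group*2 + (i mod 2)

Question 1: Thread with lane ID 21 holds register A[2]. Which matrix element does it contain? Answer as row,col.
13,2

lane 21: G=5 (21/4), T=1 (21%4)
i=2: r=5+8=13, c=1*2+0=2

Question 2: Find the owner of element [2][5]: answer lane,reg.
10,1

r=2->g=2,rb=0  c=5->t=2,b0=1
L=2*4+2=10  i=0*2+1=1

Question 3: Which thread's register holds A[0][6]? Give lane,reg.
3,0

r=0⇒gr=0,Rb=0  c=6⇒th=3,odd=0
L=0*4+3=3  i=0*2+0=0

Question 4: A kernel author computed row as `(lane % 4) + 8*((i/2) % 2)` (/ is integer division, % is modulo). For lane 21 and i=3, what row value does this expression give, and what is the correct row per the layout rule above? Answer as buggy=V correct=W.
`(lane % 4) + 8*((i/2) % 2)`[21,3]→9
lane 21: G=5 (21/4), T=1 (21%4)
i=3: r=5+8=13, c=1*2+1=3
row: 9 vs 13

buggy=9 correct=13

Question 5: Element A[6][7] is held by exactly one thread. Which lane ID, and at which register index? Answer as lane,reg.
r=6->g=6,rb=0  c=7->t=3,b0=1
L=6*4+3=27  i=0*2+1=1

27,1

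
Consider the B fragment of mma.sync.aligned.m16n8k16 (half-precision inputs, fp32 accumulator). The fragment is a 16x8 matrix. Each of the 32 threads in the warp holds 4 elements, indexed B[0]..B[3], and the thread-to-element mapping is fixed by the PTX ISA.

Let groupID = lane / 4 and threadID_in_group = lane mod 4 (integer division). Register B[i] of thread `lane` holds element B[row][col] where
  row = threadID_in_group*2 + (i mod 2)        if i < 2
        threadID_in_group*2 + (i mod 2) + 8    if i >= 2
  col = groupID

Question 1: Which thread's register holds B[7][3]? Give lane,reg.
15,1

c:3=>grp=3  r:7=>rB=0,tig=3,lo=1
L=3*4+3=15  i=0*2+1=1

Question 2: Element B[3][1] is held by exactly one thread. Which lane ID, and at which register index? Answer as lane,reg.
c: 1->gid=1  r: 3->r8=0,tid=1,i&1=1
L=1*4+1=5  i=0*2+1=1

5,1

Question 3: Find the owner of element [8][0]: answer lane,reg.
c=0⇒gr=0  r=8⇒Rb=1,th=0,odd=0
L=0*4+0=0  i=1*2+0=2

0,2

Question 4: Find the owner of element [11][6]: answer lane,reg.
c=6->g=6  r=11->rb=1,t=1,b0=1
L=6*4+1=25  i=1*2+1=3

25,3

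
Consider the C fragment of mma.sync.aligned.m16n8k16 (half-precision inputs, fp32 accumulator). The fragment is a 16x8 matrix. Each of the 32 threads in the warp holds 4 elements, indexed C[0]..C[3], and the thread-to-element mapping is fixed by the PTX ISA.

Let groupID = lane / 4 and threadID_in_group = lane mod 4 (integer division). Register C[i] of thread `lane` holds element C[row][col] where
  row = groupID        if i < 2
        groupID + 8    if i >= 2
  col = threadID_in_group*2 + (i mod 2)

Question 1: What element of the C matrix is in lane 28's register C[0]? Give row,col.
lane 28: g=7 (28/4), t=0 (28%4)
i=0: r=7+0=7, c=0*2+0=0

7,0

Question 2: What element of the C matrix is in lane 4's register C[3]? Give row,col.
9,1

lane 4⇒4/4=1, 4 mod 4=0
i=3  r:1+8⇒9  c:2·0+1⇒1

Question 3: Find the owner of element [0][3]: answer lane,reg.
r: 0->gid=0,r8=0  c: 3->tid=1,i&1=1
L=0*4+1=1  i=0*2+1=1

1,1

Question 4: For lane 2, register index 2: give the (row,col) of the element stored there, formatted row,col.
lane 2: g=0 (2/4), t=2 (2%4)
i=2: r=0+8=8, c=2*2+0=4

8,4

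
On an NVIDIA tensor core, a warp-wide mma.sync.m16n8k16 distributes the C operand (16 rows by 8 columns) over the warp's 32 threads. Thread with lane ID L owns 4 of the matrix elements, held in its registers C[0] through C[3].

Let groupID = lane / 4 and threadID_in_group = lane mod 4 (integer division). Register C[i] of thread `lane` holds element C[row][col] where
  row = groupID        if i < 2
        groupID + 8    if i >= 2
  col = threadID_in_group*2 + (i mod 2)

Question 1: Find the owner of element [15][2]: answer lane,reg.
29,2

r=15→G=7,rhi=1  c=2→T=1,p=0
L=7*4+1=29  i=1*2+0=2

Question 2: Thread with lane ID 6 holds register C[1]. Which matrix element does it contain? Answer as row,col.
L=6→G=6>>2=1, T=6&3=2
[1]→row 1+0=1  col 2·2+1=5

1,5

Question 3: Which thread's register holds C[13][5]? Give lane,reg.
22,3

r:13=>grp=5,rB=1  c:5=>tig=2,lo=1
L=5*4+2=22  i=1*2+1=3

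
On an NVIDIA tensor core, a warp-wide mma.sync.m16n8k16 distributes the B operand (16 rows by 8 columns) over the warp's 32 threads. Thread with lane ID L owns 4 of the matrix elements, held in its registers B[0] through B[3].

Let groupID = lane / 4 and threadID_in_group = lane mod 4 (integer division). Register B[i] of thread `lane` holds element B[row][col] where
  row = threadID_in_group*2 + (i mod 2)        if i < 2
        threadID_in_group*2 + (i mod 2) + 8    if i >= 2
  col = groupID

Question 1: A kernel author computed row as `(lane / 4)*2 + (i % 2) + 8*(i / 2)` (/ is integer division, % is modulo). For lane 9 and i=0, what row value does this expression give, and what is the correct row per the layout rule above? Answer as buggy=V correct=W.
buggy=4 correct=2

`(lane / 4)*2 + (i % 2) + 8*(i / 2)`[9,0]->4
lane 9: gid=2 (9/4), tid=1 (9%4)
i=0: r=1*2+0+0=2, c=gid=2
row: 4 vs 2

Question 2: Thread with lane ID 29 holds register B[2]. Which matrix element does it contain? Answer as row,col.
lane 29: gr=7 (29/4), th=1 (29%4)
i=2: r=1*2+0+8=10, c=gr=7

10,7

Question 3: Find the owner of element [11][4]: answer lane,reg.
17,3

c=4->g=4  r=11->rb=1,t=1,b0=1
L=4*4+1=17  i=1*2+1=3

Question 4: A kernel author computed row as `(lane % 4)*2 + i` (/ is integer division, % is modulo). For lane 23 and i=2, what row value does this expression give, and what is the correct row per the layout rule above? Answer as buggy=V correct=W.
`(lane % 4)*2 + i`[23,2]=>8
23: grp=5,tig=3
[2] (3*2+0+8,5) = (14,5)
row: 8 vs 14

buggy=8 correct=14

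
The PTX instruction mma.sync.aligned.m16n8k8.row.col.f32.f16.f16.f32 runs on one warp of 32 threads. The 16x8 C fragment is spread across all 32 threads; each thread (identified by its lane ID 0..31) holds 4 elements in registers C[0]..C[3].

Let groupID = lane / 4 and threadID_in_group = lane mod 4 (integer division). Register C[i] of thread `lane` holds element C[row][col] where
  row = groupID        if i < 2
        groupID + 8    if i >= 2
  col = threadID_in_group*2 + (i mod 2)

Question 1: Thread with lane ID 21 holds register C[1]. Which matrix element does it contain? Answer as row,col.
lane 21: G=5 (21/4), T=1 (21%4)
i=1: r=5+0=5, c=1*2+1=3

5,3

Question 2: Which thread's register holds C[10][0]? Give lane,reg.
r=10->g=2,rb=1  c=0->t=0,b0=0
L=2*4+0=8  i=1*2+0=2

8,2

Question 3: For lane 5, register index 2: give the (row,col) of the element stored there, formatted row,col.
L=5->gid=5>>2=1, tid=5&3=1
[2]->row 1+8=9  col 1·2+0=2

9,2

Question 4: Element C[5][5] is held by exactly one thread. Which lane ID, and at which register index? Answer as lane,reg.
r=5→G=5,rhi=0  c=5→T=2,p=1
L=5*4+2=22  i=0*2+1=1

22,1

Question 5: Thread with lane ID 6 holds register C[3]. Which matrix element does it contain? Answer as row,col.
lane 6: g=1 (6/4), t=2 (6%4)
i=3: r=1+8=9, c=2*2+1=5

9,5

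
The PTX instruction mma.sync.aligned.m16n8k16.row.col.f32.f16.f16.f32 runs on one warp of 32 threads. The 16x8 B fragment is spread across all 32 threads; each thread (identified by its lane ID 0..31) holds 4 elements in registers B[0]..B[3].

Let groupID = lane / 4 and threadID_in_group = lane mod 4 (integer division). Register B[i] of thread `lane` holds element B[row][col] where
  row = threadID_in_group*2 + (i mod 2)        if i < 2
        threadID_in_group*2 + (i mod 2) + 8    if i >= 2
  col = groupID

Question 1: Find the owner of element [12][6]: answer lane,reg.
c: 6->gid=6  r: 12->r8=1,tid=2,i&1=0
L=6*4+2=26  i=1*2+0=2

26,2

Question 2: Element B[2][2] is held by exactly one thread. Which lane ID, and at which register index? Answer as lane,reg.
9,0

c:2=>grp=2  r:2=>rB=0,tig=1,lo=0
L=2*4+1=9  i=0*2+0=0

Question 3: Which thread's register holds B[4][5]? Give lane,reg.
c: 5->gid=5  r: 4->r8=0,tid=2,i&1=0
L=5*4+2=22  i=0*2+0=0

22,0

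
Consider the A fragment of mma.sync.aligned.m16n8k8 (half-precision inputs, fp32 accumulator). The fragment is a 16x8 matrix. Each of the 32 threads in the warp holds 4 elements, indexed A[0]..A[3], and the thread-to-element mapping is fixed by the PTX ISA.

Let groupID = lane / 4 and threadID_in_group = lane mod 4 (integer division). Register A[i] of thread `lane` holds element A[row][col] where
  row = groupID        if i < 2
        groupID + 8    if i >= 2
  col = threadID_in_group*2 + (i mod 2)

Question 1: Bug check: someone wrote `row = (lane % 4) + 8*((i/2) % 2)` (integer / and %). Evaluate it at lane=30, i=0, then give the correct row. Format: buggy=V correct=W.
buggy=2 correct=7

`(lane % 4) + 8*((i/2) % 2)`[30,0]→2
lane 30→30/4=7, 30 mod 4=2
i=0  r:7+0→7  c:2·2+0→4
row: 2 vs 7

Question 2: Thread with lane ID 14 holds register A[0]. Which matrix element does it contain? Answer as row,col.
3,4

lane 14: grp=3 (14/4), tig=2 (14%4)
i=0: r=3+0=3, c=2*2+0=4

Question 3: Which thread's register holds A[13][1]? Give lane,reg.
r=13⇒gr=5,Rb=1  c=1⇒th=0,odd=1
L=5*4+0=20  i=1*2+1=3

20,3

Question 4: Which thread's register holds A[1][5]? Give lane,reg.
6,1

r=1→G=1,rhi=0  c=5→T=2,p=1
L=1*4+2=6  i=0*2+1=1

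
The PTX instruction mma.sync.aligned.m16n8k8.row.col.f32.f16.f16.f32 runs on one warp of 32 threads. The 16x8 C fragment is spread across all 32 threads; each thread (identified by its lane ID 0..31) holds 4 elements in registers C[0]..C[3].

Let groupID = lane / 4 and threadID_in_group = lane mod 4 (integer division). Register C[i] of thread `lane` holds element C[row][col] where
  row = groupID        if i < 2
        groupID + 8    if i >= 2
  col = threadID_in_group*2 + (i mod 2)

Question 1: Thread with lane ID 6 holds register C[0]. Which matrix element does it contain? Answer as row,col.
1,4

lane 6: grp=1 (6/4), tig=2 (6%4)
i=0: r=1+0=1, c=2*2+0=4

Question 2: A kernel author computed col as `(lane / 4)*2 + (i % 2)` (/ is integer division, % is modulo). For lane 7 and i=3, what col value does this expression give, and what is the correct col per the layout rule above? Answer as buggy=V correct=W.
`(lane / 4)*2 + (i % 2)`[7,3]⇒3
7: gr=1,th=3
[3] (1+8,3*2+1) = (9,7)
col: 3 vs 7

buggy=3 correct=7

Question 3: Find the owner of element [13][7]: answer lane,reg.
23,3

r=13->g=5,rb=1  c=7->t=3,b0=1
L=5*4+3=23  i=1*2+1=3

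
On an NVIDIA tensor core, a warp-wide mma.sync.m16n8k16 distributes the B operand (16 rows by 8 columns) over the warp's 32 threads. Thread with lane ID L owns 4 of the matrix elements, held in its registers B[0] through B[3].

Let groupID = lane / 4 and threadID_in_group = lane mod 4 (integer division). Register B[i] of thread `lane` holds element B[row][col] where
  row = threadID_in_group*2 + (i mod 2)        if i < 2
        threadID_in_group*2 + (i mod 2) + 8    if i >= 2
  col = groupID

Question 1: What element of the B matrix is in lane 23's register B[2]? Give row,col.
lane 23⇒23/4=5, 23 mod 4=3
i=2  r:2·3+0+8⇒14  c:5

14,5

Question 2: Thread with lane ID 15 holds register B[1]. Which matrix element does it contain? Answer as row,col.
7,3

lane 15->15/4=3, 15 mod 4=3
i=1  r:2·3+1+0->7  c:3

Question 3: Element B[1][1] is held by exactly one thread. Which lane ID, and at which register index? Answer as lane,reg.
4,1

c=1->g=1  r=1->rb=0,t=0,b0=1
L=1*4+0=4  i=0*2+1=1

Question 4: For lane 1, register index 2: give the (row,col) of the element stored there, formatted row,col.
10,0

L=1->g=1>>2=0, t=1&3=1
[2]->row 1·2+0+8=10  col g=0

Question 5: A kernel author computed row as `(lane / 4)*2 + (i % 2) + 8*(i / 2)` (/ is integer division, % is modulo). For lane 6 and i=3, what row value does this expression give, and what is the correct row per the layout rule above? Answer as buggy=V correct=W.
buggy=11 correct=13

`(lane / 4)*2 + (i % 2) + 8*(i / 2)`[6,3]->11
lane 6: gid=1 (6/4), tid=2 (6%4)
i=3: r=2*2+1+8=13, c=gid=1
row: 11 vs 13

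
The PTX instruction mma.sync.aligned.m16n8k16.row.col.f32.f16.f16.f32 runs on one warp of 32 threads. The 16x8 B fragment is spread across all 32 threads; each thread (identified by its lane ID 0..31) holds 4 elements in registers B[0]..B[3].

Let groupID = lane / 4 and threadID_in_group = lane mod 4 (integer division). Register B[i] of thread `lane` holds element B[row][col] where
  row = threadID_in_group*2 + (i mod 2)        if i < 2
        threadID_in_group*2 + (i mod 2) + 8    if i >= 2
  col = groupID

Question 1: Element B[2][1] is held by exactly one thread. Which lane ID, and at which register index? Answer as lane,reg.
5,0

c: 1->gid=1  r: 2->r8=0,tid=1,i&1=0
L=1*4+1=5  i=0*2+0=0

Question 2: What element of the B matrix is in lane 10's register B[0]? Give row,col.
10: g=2,t=2
[0] (2*2+0+0,2) = (4,2)

4,2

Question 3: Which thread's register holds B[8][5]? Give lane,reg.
c=5->g=5  r=8->rb=1,t=0,b0=0
L=5*4+0=20  i=1*2+0=2

20,2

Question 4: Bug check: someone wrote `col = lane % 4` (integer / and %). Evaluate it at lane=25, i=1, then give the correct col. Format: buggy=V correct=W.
`lane % 4`[25,1]=>1
lane 25=>25/4=6, 25 mod 4=1
i=1  r:2·1+1+0=>3  c:6
col: 1 vs 6

buggy=1 correct=6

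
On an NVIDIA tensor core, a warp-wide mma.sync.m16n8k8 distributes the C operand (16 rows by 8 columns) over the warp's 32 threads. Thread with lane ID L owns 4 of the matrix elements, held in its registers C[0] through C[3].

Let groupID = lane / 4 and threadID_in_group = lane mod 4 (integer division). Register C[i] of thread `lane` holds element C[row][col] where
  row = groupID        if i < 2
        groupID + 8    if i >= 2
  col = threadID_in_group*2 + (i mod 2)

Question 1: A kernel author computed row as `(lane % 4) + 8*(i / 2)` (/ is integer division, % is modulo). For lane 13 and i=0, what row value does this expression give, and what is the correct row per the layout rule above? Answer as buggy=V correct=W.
`(lane % 4) + 8*(i / 2)`[13,0]⇒1
lane 13: gr=3 (13/4), th=1 (13%4)
i=0: r=3+0=3, c=1*2+0=2
row: 1 vs 3

buggy=1 correct=3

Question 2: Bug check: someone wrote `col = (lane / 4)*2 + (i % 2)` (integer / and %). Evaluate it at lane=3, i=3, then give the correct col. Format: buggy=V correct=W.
`(lane / 4)*2 + (i % 2)`[3,3]->1
L=3->gid=3>>2=0, tid=3&3=3
[3]->row 0+8=8  col 3·2+1=7
col: 1 vs 7

buggy=1 correct=7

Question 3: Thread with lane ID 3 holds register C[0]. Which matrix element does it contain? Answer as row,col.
0,6

L=3→G=3>>2=0, T=3&3=3
[0]→row 0+0=0  col 3·2+0=6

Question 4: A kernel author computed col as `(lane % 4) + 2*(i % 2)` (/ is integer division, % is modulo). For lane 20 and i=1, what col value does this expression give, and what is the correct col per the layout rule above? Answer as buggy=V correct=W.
`(lane % 4) + 2*(i % 2)`[20,1]=>2
lane 20: grp=5 (20/4), tig=0 (20%4)
i=1: r=5+0=5, c=0*2+1=1
col: 2 vs 1

buggy=2 correct=1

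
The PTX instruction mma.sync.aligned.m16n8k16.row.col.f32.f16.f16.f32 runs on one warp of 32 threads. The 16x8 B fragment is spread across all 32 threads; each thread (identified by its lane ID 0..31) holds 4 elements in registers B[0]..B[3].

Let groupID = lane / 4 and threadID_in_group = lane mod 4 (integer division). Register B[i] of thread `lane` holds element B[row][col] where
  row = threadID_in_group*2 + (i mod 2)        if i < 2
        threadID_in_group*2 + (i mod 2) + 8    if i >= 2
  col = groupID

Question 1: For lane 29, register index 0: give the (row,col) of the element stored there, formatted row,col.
2,7

L=29=>grp=29>>2=7, tig=29&3=1
[0]=>row 1·2+0+0=2  col grp=7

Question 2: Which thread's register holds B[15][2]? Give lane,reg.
11,3

c=2->g=2  r=15->rb=1,t=3,b0=1
L=2*4+3=11  i=1*2+1=3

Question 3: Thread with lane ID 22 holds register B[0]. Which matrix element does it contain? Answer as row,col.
4,5

22: gid=5,tid=2
[0] (2*2+0+0,5) = (4,5)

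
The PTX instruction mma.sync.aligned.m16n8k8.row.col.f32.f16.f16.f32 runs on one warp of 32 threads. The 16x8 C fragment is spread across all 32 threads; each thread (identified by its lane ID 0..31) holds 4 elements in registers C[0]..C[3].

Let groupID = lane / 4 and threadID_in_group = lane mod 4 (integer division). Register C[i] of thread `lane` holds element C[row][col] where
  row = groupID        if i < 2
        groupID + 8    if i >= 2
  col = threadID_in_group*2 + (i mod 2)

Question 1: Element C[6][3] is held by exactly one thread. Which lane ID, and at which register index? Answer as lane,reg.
25,1

r: 6->gid=6,r8=0  c: 3->tid=1,i&1=1
L=6*4+1=25  i=0*2+1=1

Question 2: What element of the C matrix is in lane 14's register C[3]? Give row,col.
lane 14=>14/4=3, 14 mod 4=2
i=3  r:3+8=>11  c:2·2+1=>5

11,5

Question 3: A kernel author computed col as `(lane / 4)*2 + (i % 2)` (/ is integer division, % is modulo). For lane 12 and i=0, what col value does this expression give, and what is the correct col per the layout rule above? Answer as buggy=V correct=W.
buggy=6 correct=0

`(lane / 4)*2 + (i % 2)`[12,0]=>6
L=12=>grp=12>>2=3, tig=12&3=0
[0]=>row 3+0=3  col 0·2+0=0
col: 6 vs 0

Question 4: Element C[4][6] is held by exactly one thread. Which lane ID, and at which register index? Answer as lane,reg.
19,0

r=4→G=4,rhi=0  c=6→T=3,p=0
L=4*4+3=19  i=0*2+0=0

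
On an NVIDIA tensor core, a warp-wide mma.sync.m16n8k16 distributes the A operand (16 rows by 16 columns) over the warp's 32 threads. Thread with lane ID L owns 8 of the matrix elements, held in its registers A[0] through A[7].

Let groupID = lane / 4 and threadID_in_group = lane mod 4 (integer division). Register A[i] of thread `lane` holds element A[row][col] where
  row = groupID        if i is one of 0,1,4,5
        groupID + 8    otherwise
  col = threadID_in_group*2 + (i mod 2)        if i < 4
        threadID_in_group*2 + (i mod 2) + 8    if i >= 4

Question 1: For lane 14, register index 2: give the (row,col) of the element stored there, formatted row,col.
11,4

lane 14→14/4=3, 14 mod 4=2
i=2  r:3+8→11  c:2·2+0+0→4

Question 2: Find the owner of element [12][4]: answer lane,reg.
r: 12->gid=4,r8=1  c: 4->c8=0,tid=2,i&1=0
L=4*4+2=18  i=0*4+1*2+0=2

18,2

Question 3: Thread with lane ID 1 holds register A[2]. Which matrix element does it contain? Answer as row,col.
8,2

L=1→G=1>>2=0, T=1&3=1
[2]→row 0+8=8  col 1·2+0+0=2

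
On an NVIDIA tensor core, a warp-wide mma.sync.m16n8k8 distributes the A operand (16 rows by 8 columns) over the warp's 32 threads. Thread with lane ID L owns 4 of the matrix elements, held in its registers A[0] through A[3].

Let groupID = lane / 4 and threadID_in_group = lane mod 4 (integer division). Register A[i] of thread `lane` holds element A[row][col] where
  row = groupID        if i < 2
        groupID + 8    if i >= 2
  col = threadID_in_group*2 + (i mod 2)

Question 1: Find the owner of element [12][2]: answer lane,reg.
r:12=>grp=4,rB=1  c:2=>tig=1,lo=0
L=4*4+1=17  i=1*2+0=2

17,2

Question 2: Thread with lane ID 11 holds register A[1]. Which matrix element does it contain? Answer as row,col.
11: gid=2,tid=3
[1] (2+0,3*2+1) = (2,7)

2,7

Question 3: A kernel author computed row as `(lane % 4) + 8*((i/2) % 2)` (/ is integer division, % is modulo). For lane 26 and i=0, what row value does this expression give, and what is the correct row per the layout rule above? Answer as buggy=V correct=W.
buggy=2 correct=6

`(lane % 4) + 8*((i/2) % 2)`[26,0]=>2
L=26=>grp=26>>2=6, tig=26&3=2
[0]=>row 6+0=6  col 2·2+0=4
row: 2 vs 6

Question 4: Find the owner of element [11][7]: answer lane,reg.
15,3

r=11→G=3,rhi=1  c=7→T=3,p=1
L=3*4+3=15  i=1*2+1=3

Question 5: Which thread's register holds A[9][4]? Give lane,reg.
6,2

r=9->g=1,rb=1  c=4->t=2,b0=0
L=1*4+2=6  i=1*2+0=2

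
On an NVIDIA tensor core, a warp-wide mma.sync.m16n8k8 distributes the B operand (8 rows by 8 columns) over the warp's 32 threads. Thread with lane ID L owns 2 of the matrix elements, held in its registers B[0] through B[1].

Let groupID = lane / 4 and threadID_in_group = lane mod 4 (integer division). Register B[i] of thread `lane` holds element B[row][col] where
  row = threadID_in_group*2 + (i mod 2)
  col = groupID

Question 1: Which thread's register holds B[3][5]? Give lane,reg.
21,1

c:5=>grp=5  r:3=>tig=1,lo=1
L=5*4+1=21  i=1=1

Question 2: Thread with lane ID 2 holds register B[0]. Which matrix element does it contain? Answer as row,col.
4,0

L=2->gid=2>>2=0, tid=2&3=2
[0]->row 2·2+0=4  col gid=0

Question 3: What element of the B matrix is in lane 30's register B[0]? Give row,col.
4,7

lane 30: g=7 (30/4), t=2 (30%4)
i=0: r=2*2+0=4, c=g=7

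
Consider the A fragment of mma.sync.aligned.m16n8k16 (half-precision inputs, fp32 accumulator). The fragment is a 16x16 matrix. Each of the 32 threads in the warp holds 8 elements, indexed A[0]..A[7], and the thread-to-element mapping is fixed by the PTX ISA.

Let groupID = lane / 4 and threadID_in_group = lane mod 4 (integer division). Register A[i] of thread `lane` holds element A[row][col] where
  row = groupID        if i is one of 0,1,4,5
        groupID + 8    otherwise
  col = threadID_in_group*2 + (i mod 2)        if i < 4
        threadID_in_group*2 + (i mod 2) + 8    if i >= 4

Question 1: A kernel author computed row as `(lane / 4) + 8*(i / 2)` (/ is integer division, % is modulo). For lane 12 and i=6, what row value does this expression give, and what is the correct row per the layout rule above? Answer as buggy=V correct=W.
buggy=27 correct=11

`(lane / 4) + 8*(i / 2)`[12,6]->27
lane 12->12/4=3, 12 mod 4=0
i=6  r:3+8->11  c:2·0+0+8->8
row: 27 vs 11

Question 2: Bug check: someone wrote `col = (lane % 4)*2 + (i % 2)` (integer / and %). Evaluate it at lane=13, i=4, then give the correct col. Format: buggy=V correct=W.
`(lane % 4)*2 + (i % 2)`[13,4]->2
L=13->g=13>>2=3, t=13&3=1
[4]->row 3+0=3  col 1·2+0+8=10
col: 2 vs 10

buggy=2 correct=10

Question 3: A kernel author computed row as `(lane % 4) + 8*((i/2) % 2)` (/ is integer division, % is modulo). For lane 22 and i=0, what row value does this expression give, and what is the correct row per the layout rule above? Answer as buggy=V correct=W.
buggy=2 correct=5

`(lane % 4) + 8*((i/2) % 2)`[22,0]->2
22: gid=5,tid=2
[0] (5+0,2*2+0+0) = (5,4)
row: 2 vs 5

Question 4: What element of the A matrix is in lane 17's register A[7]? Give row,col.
12,11

lane 17: grp=4 (17/4), tig=1 (17%4)
i=7: r=4+8=12, c=1*2+1+8=11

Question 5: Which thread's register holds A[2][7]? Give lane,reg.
r=2→G=2,rhi=0  c=7→chi=0,T=3,p=1
L=2*4+3=11  i=0*4+0*2+1=1

11,1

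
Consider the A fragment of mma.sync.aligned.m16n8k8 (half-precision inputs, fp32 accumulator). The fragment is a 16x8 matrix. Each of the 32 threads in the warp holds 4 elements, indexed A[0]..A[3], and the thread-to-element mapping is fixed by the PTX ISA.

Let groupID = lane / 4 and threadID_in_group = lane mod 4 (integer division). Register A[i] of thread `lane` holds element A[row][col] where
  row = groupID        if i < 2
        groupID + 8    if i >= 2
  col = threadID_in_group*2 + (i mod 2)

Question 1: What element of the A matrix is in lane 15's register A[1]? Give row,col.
3,7

L=15->g=15>>2=3, t=15&3=3
[1]->row 3+0=3  col 3·2+1=7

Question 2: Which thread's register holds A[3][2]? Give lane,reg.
13,0

r:3=>grp=3,rB=0  c:2=>tig=1,lo=0
L=3*4+1=13  i=0*2+0=0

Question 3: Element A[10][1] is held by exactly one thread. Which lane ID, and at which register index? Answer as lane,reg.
r=10→G=2,rhi=1  c=1→T=0,p=1
L=2*4+0=8  i=1*2+1=3

8,3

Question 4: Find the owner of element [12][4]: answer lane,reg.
18,2

r:12=>grp=4,rB=1  c:4=>tig=2,lo=0
L=4*4+2=18  i=1*2+0=2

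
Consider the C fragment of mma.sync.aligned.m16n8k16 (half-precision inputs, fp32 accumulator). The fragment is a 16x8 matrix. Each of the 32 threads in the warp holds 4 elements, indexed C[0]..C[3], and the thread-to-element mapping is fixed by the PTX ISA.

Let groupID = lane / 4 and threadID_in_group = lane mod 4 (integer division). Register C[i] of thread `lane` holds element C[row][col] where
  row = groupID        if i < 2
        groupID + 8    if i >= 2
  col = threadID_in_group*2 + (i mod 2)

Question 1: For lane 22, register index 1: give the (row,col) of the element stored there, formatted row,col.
L=22⇒gr=22>>2=5, th=22&3=2
[1]⇒row 5+0=5  col 2·2+1=5

5,5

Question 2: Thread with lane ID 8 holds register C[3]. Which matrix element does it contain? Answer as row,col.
lane 8: grp=2 (8/4), tig=0 (8%4)
i=3: r=2+8=10, c=0*2+1=1

10,1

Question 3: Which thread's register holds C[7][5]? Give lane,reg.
30,1

r=7⇒gr=7,Rb=0  c=5⇒th=2,odd=1
L=7*4+2=30  i=0*2+1=1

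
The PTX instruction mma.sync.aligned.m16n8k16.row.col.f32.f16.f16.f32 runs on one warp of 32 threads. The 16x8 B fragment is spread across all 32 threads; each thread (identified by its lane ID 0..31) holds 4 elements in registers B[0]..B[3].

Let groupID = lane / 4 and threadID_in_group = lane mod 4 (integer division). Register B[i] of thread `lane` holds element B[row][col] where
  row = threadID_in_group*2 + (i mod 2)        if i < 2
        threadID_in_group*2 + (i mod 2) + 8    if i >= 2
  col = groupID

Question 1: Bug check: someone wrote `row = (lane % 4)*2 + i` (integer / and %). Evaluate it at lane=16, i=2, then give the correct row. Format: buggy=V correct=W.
buggy=2 correct=8

`(lane % 4)*2 + i`[16,2]=>2
lane 16=>16/4=4, 16 mod 4=0
i=2  r:2·0+0+8=>8  c:4
row: 2 vs 8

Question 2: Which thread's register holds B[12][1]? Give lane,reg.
6,2

c: 1->gid=1  r: 12->r8=1,tid=2,i&1=0
L=1*4+2=6  i=1*2+0=2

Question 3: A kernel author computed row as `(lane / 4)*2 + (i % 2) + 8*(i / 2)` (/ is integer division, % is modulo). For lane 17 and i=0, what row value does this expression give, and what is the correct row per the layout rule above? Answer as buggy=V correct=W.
buggy=8 correct=2

`(lane / 4)*2 + (i % 2) + 8*(i / 2)`[17,0]->8
L=17->gid=17>>2=4, tid=17&3=1
[0]->row 1·2+0+0=2  col gid=4
row: 8 vs 2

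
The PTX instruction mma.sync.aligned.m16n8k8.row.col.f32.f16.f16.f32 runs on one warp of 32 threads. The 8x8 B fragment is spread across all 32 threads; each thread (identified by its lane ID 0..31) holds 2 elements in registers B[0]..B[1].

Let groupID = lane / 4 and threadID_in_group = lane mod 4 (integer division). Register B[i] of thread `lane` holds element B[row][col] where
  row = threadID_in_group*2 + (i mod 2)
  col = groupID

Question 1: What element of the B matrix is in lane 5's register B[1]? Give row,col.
5: gid=1,tid=1
[1] (1*2+1,1) = (3,1)

3,1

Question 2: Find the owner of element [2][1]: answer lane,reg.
5,0

c: 1->gid=1  r: 2->tid=1,i&1=0
L=1*4+1=5  i=0=0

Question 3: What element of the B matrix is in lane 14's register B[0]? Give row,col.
lane 14: grp=3 (14/4), tig=2 (14%4)
i=0: r=2*2+0=4, c=grp=3

4,3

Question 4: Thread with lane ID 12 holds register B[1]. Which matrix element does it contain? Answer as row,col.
1,3

L=12->g=12>>2=3, t=12&3=0
[1]->row 0·2+1=1  col g=3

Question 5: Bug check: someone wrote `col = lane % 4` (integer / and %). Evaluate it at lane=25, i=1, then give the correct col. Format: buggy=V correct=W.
`lane % 4`[25,1]⇒1
L=25⇒gr=25>>2=6, th=25&3=1
[1]⇒row 1·2+1=3  col gr=6
col: 1 vs 6

buggy=1 correct=6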